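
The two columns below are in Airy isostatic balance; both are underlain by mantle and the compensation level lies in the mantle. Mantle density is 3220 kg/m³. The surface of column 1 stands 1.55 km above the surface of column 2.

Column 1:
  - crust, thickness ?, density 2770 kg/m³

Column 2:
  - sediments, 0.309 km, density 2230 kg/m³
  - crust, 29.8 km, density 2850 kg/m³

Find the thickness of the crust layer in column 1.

36.3 km

Take the compensation level at the base of the deeper column (depth z_c below the surface of column 1) and equate Σ ρ_i t_i down to z_c; mantle fills any gap and the z_c terms cancel.
Column 1: x×2770 + (z_c − 0 − x)×3220
Column 2: 1.55×0 + 0.309×2230 + 29.8×2850 + (z_c − 1.55 − 30.109)×3220
The z_c×3220 term appears on both sides and cancels. Collect the known terms of each column as K = Σ(ρt)_known − 3220 × (depth of known layers): K_1 = 0 − 3220×0 = 0; K_2 = 85619.07 − 3220×(1.55 + 30.109) = −16322.91.
Balance: K_1 − x×(3220 − 2770) = K_2, so x = (K_1 − K_2)/(3220 − 2770) = 16322.9/450 = 36.3 km.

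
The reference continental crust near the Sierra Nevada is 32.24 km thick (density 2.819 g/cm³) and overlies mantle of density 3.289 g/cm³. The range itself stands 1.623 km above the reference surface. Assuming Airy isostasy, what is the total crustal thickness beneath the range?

43.6 km

Root depth r = h ρ_c / (ρ_m − ρ_c) = 1.623 km × 2.819 / 0.47 = 9.735 km.
Total thickness = T + h + r = 32.24 km + 1.623 km + 9.735 km = 43.6 km.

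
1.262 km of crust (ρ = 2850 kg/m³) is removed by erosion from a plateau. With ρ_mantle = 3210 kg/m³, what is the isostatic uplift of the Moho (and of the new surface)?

Unloading: uplift u = e ρ_c/ρ_m = 1.262 km × 2850/3210 = 1.12 km.

1.12 km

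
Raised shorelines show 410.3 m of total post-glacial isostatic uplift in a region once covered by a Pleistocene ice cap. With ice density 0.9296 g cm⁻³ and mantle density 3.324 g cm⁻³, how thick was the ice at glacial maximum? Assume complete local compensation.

1470 m

u = t ρ_ice/ρ_m → t = u ρ_m/ρ_ice = 410.3 m × 3.324/0.9296 = 1470 m.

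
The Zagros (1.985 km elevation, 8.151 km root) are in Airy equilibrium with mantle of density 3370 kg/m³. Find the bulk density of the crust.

ρ_c h = (ρ_m − ρ_c) r → ρ_c (h + r) = ρ_m r → ρ_c = ρ_m r / (h + r).
ρ_c = 3370 × 8.151 km / (1.985 km + 8.151 km) = 2710 kg/m³.

2710 kg/m³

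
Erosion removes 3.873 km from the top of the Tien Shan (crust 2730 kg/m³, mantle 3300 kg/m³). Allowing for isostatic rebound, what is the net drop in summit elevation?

Rebound u = e ρ_c/ρ_m = 3.873 km × 2730/3300 = 3.204 km.
Net surface drop = e − u = 3.873 km − 3.204 km = e (ρ_m − ρ_c)/ρ_m = 0.669 km.

0.669 km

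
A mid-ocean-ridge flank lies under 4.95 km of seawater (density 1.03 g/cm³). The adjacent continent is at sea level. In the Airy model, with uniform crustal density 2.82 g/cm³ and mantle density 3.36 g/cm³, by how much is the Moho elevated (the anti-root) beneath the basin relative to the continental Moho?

16.4 km

Equating mass per unit area of the two columns: replacing crust with seawater at the top is compensated by replacing crust with mantle at the base: d (ρ_c − ρ_w) = a (ρ_m − ρ_c).
a = d (ρ_c − ρ_w)/(ρ_m − ρ_c) = 4.95 km × 1.79/0.54 = 16.4 km.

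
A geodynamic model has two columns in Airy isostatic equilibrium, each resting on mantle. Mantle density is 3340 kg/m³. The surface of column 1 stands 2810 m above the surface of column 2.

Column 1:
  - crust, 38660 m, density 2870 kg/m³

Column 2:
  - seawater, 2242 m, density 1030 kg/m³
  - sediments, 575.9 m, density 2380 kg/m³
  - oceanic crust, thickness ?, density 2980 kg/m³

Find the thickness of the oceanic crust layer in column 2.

8480 m

Take the compensation level at the base of the deeper column (depth z_c below the surface of column 1) and equate Σ ρ_i t_i down to z_c; mantle fills any gap and the z_c terms cancel.
Column 1: 38660×2870 + (z_c − 38660)×3340
Column 2: 2810×0 + 2242×1030 + 575.9×2380 + x×2980 + (z_c − 2810 − 2817.9 − x)×3340
The z_c×3340 term appears on both sides and cancels. Collect the known terms of each column as K = Σ(ρt)_known − 3340 × (depth of known layers): K_1 = 110954200 − 3340×38660 = −18170200; K_2 = 3679902 − 3340×(2810 + 2817.9) = −15117284.
Balance: K_1 = K_2 − x×(3340 − 2980), so x = (K_2 − K_1)/(3340 − 2980) = 3052920/360 = 8480 m.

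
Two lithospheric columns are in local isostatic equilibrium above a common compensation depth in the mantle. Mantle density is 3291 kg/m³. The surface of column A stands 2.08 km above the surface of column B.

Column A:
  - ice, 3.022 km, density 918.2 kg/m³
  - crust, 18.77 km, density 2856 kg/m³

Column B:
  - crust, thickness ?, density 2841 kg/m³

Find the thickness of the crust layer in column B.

18.9 km

Take the compensation level at the base of the deeper column (depth z_c below the surface of column A) and equate Σ ρ_i t_i down to z_c; mantle fills any gap and the z_c terms cancel.
Column A: 3.022×918.2 + 18.77×2856 + (z_c − 21.792)×3291
Column B: 2.08×0 + x×2841 + (z_c − 2.08 − 0 − x)×3291
The z_c×3291 term appears on both sides and cancels. Collect the known terms of each column as K = Σ(ρt)_known − 3291 × (depth of known layers): K_A = 56381.9204 − 3291×21.792 = −15335.5516; K_B = 0 − 3291×(2.08 + 0) = −6845.28.
Balance: K_A = K_B − x×(3291 − 2841), so x = (K_B − K_A)/(3291 − 2841) = 8490.27/450 = 18.9 km.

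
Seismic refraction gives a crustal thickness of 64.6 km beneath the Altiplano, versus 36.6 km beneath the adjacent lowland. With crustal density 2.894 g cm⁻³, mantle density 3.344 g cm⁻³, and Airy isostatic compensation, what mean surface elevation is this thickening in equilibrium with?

Excess crust Δ = 64.6 km − 36.6 km = 28 km, split between elevation h and root r with h + r = Δ.
Airy balance ρ_c h = (ρ_m − ρ_c) r gives r = h ρ_c/(ρ_m − ρ_c), so h (1 + ρ_c/(ρ_m − ρ_c)) = Δ, i.e. h = Δ (ρ_m − ρ_c)/ρ_m.
h = 28 km × 0.45/3.344 = 3.77 km.

3.77 km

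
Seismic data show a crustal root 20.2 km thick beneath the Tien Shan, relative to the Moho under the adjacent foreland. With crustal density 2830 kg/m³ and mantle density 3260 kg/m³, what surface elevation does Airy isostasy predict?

3.07 km

Equating mass per unit area of the two columns: ρ_c h = (ρ_m − ρ_c) r.
h = r (ρ_m − ρ_c) / ρ_c = 20.2 km × (3260 − 2830) / 2830 = 3.07 km.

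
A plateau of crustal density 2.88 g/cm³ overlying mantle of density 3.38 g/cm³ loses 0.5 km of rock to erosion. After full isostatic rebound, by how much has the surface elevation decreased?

0.074 km

Rebound u = e ρ_c/ρ_m = 0.5 km × 2.88/3.38 = 0.426 km.
Net surface drop = e − u = 0.5 km − 0.426 km = e (ρ_m − ρ_c)/ρ_m = 0.074 km.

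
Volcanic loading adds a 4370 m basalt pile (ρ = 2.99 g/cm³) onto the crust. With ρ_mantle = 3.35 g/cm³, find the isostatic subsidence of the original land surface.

3900 m

Subaerial loading: s = t ρ_load / ρ_m.
s = 4370 m × 2.99/3.35 = 3900 m.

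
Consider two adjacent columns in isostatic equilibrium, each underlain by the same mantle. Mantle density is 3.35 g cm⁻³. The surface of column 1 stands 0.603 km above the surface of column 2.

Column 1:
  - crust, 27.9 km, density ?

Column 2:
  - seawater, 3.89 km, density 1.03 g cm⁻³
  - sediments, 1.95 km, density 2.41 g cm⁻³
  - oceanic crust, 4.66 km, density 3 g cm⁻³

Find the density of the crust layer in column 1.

2.83 g cm⁻³

Take the compensation level at the base of the deeper column (depth z_c below the surface of column 1) and equate Σ ρ_i t_i down to z_c; mantle fills any gap and the z_c terms cancel.
Column 1: 27.9×ρ + (z_c − 27.9)×3.35
Column 2: 0.603×0 + 3.89×1.03 + 1.95×2.41 + 4.66×3 + (z_c − 0.603 − 10.5)×3.35
The z_c×3.35 term appears on both sides and cancels. Collect the known terms of each column as K = Σ(ρt)_known − 3.35 × (depth of known layers): K_1 = 0 − 3.35×27.9 = −93.465; K_2 = 22.6862 − 3.35×(0.603 + 10.5) = −14.50885.
Balance: K_1 + 27.9×ρ = K_2, so ρ = (K_2 − K_1)/27.9 = 78.9561/27.9 = 2.83 g cm⁻³.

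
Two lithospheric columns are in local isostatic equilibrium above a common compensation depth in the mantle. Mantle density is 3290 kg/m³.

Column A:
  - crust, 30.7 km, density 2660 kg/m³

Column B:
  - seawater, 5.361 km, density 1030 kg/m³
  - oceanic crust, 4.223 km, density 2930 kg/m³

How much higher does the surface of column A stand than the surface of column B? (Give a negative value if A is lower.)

For any compensation level in the mantle, the mantle terms cancel and isostasy reduces to e = (Σt_A − Σt_B) − (Σ(ρt)_A − Σ(ρt)_B) / ρ_m.
Σt_A = 30.7 km; Σt_B = 9.584 km; Σ(ρt)_A = 81662; Σ(ρt)_B = 17895.22 (in km·kg/m³).
e = (30.7 − 9.584) − (81662 − 17895.22) / 3290 = 1.73 km.

1.73 km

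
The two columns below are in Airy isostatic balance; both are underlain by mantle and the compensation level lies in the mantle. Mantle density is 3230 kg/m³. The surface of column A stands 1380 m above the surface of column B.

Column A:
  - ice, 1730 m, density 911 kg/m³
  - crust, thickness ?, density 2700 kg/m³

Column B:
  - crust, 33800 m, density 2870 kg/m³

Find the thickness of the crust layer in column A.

Take the compensation level at the base of the deeper column (depth z_c below the surface of column A) and equate Σ ρ_i t_i down to z_c; mantle fills any gap and the z_c terms cancel.
Column A: 1730×911 + x×2700 + (z_c − 1730 − x)×3230
Column B: 1380×0 + 33800×2870 + (z_c − 1380 − 33800)×3230
The z_c×3230 term appears on both sides and cancels. Collect the known terms of each column as K = Σ(ρt)_known − 3230 × (depth of known layers): K_A = 1576030 − 3230×1730 = −4011870; K_B = 97006000 − 3230×(1380 + 33800) = −16625400.
Balance: K_A − x×(3230 − 2700) = K_B, so x = (K_A − K_B)/(3230 − 2700) = 12613500/530 = 23800 m.

23800 m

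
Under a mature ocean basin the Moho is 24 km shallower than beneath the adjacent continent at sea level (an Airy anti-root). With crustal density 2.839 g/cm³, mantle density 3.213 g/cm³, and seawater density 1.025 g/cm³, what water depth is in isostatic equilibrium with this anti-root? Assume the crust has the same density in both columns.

Replacing a thickness d of crust by seawater at the top must be balanced by replacing crust with mantle at the base: d (ρ_c − ρ_w) = a (ρ_m − ρ_c).
d = a (ρ_m − ρ_c)/(ρ_c − ρ_w) = 24 km × 0.374/1.814 = 4.95 km.

4.95 km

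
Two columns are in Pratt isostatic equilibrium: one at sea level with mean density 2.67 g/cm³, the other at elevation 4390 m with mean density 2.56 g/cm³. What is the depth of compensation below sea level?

ρ_ref D = ρ (D + h) → D (ρ_ref − ρ) = ρ h.
D = ρ h/(ρ_ref − ρ) = 2.56 × 4390 m/(2.67 − 2.56) = 102000 m.

102000 m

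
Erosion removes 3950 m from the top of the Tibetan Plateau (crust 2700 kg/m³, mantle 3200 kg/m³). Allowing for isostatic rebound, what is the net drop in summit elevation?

617 m

Rebound u = e ρ_c/ρ_m = 3950 m × 2700/3200 = 3333 m.
Net surface drop = e − u = 3950 m − 3333 m = e (ρ_m − ρ_c)/ρ_m = 617 m.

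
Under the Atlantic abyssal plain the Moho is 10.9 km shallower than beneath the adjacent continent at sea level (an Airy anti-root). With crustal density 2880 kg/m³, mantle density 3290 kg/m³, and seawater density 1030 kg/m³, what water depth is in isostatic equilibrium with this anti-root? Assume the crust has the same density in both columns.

Replacing a thickness d of crust by seawater at the top must be balanced by replacing crust with mantle at the base: d (ρ_c − ρ_w) = a (ρ_m − ρ_c).
d = a (ρ_m − ρ_c)/(ρ_c − ρ_w) = 10.9 km × 410/1850 = 2.42 km.

2.42 km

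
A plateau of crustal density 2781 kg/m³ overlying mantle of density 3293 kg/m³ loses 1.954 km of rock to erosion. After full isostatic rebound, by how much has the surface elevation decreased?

Rebound u = e ρ_c/ρ_m = 1.954 km × 2781/3293 = 1.65 km.
Net surface drop = e − u = 1.954 km − 1.65 km = e (ρ_m − ρ_c)/ρ_m = 0.304 km.

0.304 km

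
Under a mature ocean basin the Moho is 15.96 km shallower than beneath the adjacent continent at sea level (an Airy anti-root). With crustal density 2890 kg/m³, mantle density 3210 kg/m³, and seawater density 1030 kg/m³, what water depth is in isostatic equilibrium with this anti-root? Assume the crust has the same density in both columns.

Replacing a thickness d of crust by seawater at the top must be balanced by replacing crust with mantle at the base: d (ρ_c − ρ_w) = a (ρ_m − ρ_c).
d = a (ρ_m − ρ_c)/(ρ_c − ρ_w) = 15.96 km × 320/1860 = 2.75 km.

2.75 km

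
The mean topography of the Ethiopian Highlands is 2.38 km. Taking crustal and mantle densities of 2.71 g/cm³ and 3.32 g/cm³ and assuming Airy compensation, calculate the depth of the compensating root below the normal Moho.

For local isostatic compensation: the weight of the topography is balanced by the buoyancy of the root, ρ_c h = (ρ_m − ρ_c) r.
r = h · ρ_c / (ρ_m − ρ_c) = 2.38 km × 2.71 / (3.32 − 2.71) = 10.6 km.

10.6 km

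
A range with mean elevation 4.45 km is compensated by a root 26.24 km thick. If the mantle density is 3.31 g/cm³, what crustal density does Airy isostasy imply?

ρ_c h = (ρ_m − ρ_c) r → ρ_c (h + r) = ρ_m r → ρ_c = ρ_m r / (h + r).
ρ_c = 3.31 × 26.24 km / (4.45 km + 26.24 km) = 2.83 g/cm³.

2.83 g/cm³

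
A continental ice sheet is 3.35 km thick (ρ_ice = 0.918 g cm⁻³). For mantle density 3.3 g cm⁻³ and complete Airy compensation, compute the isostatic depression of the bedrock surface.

0.932 km

Equating mass per unit area of the two columns: the ice load ρ_ice t is balanced by mantle displaced below, ρ_m s.
s = t ρ_ice / ρ_m = 3.35 km × 0.918/3.3 = 0.932 km.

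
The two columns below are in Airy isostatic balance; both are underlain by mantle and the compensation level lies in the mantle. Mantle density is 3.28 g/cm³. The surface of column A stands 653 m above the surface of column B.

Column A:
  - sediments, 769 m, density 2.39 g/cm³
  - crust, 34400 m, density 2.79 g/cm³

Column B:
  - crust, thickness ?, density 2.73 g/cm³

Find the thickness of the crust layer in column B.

Take the compensation level at the base of the deeper column (depth z_c below the surface of column A) and equate Σ ρ_i t_i down to z_c; mantle fills any gap and the z_c terms cancel.
Column A: 769×2.39 + 34400×2.79 + (z_c − 35169)×3.28
Column B: 653×0 + x×2.73 + (z_c − 653 − 0 − x)×3.28
The z_c×3.28 term appears on both sides and cancels. Collect the known terms of each column as K = Σ(ρt)_known − 3.28 × (depth of known layers): K_A = 97813.91 − 3.28×35169 = −17540.41; K_B = 0 − 3.28×(653 + 0) = −2141.84.
Balance: K_A = K_B − x×(3.28 − 2.73), so x = (K_B − K_A)/(3.28 − 2.73) = 15398.6/0.55 = 28000 m.

28000 m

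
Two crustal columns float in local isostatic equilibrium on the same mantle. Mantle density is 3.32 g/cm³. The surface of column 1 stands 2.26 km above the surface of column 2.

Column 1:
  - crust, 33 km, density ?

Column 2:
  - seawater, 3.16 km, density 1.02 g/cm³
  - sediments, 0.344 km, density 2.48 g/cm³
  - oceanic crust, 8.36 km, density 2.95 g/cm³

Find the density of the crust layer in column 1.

Take the compensation level at the base of the deeper column (depth z_c below the surface of column 1) and equate Σ ρ_i t_i down to z_c; mantle fills any gap and the z_c terms cancel.
Column 1: 33×ρ + (z_c − 33)×3.32
Column 2: 2.26×0 + 3.16×1.02 + 0.344×2.48 + 8.36×2.95 + (z_c − 2.26 − 11.864)×3.32
The z_c×3.32 term appears on both sides and cancels. Collect the known terms of each column as K = Σ(ρt)_known − 3.32 × (depth of known layers): K_1 = 0 − 3.32×33 = −109.56; K_2 = 28.73832 − 3.32×(2.26 + 11.864) = −18.15336.
Balance: K_1 + 33×ρ = K_2, so ρ = (K_2 − K_1)/33 = 91.4066/33 = 2.77 g/cm³.

2.77 g/cm³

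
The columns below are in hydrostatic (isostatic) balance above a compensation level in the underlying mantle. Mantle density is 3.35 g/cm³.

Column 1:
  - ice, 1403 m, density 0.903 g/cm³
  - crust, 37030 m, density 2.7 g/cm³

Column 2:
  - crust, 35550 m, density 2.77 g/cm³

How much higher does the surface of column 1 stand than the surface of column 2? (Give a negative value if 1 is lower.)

For any compensation level in the mantle, the mantle terms cancel and isostasy reduces to e = (Σt_1 − Σt_2) − (Σ(ρt)_1 − Σ(ρt)_2) / ρ_m.
Σt_1 = 38433 m; Σt_2 = 35550 m; Σ(ρt)_1 = 101247.909; Σ(ρt)_2 = 98473.5 (in m·g/cm³).
e = (38433 − 35550) − (101247.909 − 98473.5) / 3.35 = 2050 m.

2050 m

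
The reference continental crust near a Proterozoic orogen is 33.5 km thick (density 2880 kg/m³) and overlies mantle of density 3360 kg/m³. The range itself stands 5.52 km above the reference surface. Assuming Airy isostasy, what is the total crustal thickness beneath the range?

Root depth r = h ρ_c / (ρ_m − ρ_c) = 5.52 km × 2880 / 480 = 33.12 km.
Total thickness = T + h + r = 33.5 km + 5.52 km + 33.12 km = 72.1 km.

72.1 km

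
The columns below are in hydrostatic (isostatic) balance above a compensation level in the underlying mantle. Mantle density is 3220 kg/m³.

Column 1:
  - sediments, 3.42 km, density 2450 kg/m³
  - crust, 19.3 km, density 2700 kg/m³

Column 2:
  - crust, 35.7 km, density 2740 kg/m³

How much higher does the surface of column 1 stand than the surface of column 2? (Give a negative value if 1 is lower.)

For any compensation level in the mantle, the mantle terms cancel and isostasy reduces to e = (Σt_1 − Σt_2) − (Σ(ρt)_1 − Σ(ρt)_2) / ρ_m.
Σt_1 = 22.72 km; Σt_2 = 35.7 km; Σ(ρt)_1 = 60489; Σ(ρt)_2 = 97818 (in km·kg/m³).
e = (22.72 − 35.7) − (60489 − 97818) / 3220 = −1.39 km.

−1.39 km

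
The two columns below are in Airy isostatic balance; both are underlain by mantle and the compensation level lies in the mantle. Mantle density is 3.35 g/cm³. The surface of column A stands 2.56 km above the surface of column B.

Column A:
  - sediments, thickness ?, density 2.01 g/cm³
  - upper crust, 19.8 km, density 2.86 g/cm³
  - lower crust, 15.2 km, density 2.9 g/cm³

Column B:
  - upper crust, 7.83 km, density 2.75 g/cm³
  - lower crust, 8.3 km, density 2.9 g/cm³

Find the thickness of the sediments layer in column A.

Take the compensation level at the base of the deeper column (depth z_c below the surface of column A) and equate Σ ρ_i t_i down to z_c; mantle fills any gap and the z_c terms cancel.
Column A: x×2.01 + 19.8×2.86 + 15.2×2.9 + (z_c − 35 − x)×3.35
Column B: 2.56×0 + 7.83×2.75 + 8.3×2.9 + (z_c − 2.56 − 16.13)×3.35
The z_c×3.35 term appears on both sides and cancels. Collect the known terms of each column as K = Σ(ρt)_known − 3.35 × (depth of known layers): K_A = 100.708 − 3.35×35 = −16.542; K_B = 45.6025 − 3.35×(2.56 + 16.13) = −17.009.
Balance: K_A − x×(3.35 − 2.01) = K_B, so x = (K_A − K_B)/(3.35 − 2.01) = 0.467/1.34 = 0.349 km.

0.349 km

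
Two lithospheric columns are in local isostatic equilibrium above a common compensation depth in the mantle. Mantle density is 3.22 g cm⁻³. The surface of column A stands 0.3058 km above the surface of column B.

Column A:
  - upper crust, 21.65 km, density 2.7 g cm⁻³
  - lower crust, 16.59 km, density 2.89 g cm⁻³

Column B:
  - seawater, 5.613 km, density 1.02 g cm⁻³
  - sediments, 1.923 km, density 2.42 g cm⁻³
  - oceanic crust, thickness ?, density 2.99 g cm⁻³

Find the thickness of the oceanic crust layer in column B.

Take the compensation level at the base of the deeper column (depth z_c below the surface of column A) and equate Σ ρ_i t_i down to z_c; mantle fills any gap and the z_c terms cancel.
Column A: 21.65×2.7 + 16.59×2.89 + (z_c − 38.24)×3.22
Column B: 0.3058×0 + 5.613×1.02 + 1.923×2.42 + x×2.99 + (z_c − 0.3058 − 7.536 − x)×3.22
The z_c×3.22 term appears on both sides and cancels. Collect the known terms of each column as K = Σ(ρt)_known − 3.22 × (depth of known layers): K_A = 106.4001 − 3.22×38.24 = −16.7327; K_B = 10.37892 − 3.22×(0.3058 + 7.536) = −14.871676.
Balance: K_A = K_B − x×(3.22 − 2.99), so x = (K_B − K_A)/(3.22 − 2.99) = 1.86102/0.23 = 8.09 km.

8.09 km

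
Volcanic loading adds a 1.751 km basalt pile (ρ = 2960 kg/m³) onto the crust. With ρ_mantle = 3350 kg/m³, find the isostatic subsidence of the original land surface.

1.55 km

Subaerial loading: s = t ρ_load / ρ_m.
s = 1.751 km × 2960/3350 = 1.55 km.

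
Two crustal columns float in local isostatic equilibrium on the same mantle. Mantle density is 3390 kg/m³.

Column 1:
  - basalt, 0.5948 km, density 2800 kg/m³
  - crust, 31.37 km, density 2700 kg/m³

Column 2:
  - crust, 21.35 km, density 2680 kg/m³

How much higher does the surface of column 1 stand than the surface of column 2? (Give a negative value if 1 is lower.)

2.02 km

For any compensation level in the mantle, the mantle terms cancel and isostasy reduces to e = (Σt_1 − Σt_2) − (Σ(ρt)_1 − Σ(ρt)_2) / ρ_m.
Σt_1 = 31.9648 km; Σt_2 = 21.35 km; Σ(ρt)_1 = 86364.44; Σ(ρt)_2 = 57218 (in km·kg/m³).
e = (31.9648 − 21.35) − (86364.44 − 57218) / 3390 = 2.02 km.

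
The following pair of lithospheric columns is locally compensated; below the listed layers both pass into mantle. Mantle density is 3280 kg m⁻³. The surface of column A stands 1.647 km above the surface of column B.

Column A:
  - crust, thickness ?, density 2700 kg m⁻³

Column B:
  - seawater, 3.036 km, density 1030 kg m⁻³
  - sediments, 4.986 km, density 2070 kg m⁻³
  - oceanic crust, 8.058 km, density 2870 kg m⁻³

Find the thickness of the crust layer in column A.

Take the compensation level at the base of the deeper column (depth z_c below the surface of column A) and equate Σ ρ_i t_i down to z_c; mantle fills any gap and the z_c terms cancel.
Column A: x×2700 + (z_c − 0 − x)×3280
Column B: 1.647×0 + 3.036×1030 + 4.986×2070 + 8.058×2870 + (z_c − 1.647 − 16.08)×3280
The z_c×3280 term appears on both sides and cancels. Collect the known terms of each column as K = Σ(ρt)_known − 3280 × (depth of known layers): K_A = 0 − 3280×0 = 0; K_B = 36574.56 − 3280×(1.647 + 16.08) = −21570.
Balance: K_A − x×(3280 − 2700) = K_B, so x = (K_A − K_B)/(3280 − 2700) = 21570/580 = 37.2 km.

37.2 km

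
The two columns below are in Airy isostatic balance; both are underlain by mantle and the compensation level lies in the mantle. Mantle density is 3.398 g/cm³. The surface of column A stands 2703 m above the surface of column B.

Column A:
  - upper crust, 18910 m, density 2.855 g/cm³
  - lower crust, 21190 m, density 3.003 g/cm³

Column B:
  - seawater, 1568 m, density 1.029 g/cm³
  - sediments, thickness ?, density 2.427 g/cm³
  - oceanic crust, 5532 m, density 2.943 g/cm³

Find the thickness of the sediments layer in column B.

3320 m

Take the compensation level at the base of the deeper column (depth z_c below the surface of column A) and equate Σ ρ_i t_i down to z_c; mantle fills any gap and the z_c terms cancel.
Column A: 18910×2.855 + 21190×3.003 + (z_c − 40100)×3.398
Column B: 2703×0 + 1568×1.029 + x×2.427 + 5532×2.943 + (z_c − 2703 − 7100 − x)×3.398
The z_c×3.398 term appears on both sides and cancels. Collect the known terms of each column as K = Σ(ρt)_known − 3.398 × (depth of known layers): K_A = 117621.62 − 3.398×40100 = −18638.18; K_B = 17894.148 − 3.398×(2703 + 7100) = −15416.446.
Balance: K_A = K_B − x×(3.398 − 2.427), so x = (K_B − K_A)/(3.398 − 2.427) = 3221.73/0.971 = 3320 m.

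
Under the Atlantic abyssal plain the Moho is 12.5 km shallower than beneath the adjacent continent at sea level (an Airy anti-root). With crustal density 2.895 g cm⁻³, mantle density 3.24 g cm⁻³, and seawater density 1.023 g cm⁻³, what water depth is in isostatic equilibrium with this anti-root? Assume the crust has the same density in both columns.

Replacing a thickness d of crust by seawater at the top must be balanced by replacing crust with mantle at the base: d (ρ_c − ρ_w) = a (ρ_m − ρ_c).
d = a (ρ_m − ρ_c)/(ρ_c − ρ_w) = 12.5 km × 0.345/1.872 = 2.3 km.

2.3 km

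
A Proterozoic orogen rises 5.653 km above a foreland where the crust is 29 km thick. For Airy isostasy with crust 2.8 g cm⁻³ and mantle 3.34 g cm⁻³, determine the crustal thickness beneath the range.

Root depth r = h ρ_c / (ρ_m − ρ_c) = 5.653 km × 2.8 / 0.54 = 29.31 km.
Total thickness = T + h + r = 29 km + 5.653 km + 29.31 km = 64 km.

64 km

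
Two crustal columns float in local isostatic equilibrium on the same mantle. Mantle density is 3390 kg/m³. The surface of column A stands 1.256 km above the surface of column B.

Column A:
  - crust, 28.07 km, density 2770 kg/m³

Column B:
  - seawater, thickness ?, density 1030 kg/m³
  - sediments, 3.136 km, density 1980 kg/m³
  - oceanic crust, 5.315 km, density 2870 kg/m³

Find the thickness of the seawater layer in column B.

Take the compensation level at the base of the deeper column (depth z_c below the surface of column A) and equate Σ ρ_i t_i down to z_c; mantle fills any gap and the z_c terms cancel.
Column A: 28.07×2770 + (z_c − 28.07)×3390
Column B: 1.256×0 + x×1030 + 3.136×1980 + 5.315×2870 + (z_c − 1.256 − 8.451 − x)×3390
The z_c×3390 term appears on both sides and cancels. Collect the known terms of each column as K = Σ(ρt)_known − 3390 × (depth of known layers): K_A = 77753.9 − 3390×28.07 = −17403.4; K_B = 21463.33 − 3390×(1.256 + 8.451) = −11443.4.
Balance: K_A = K_B − x×(3390 − 1030), so x = (K_B − K_A)/(3390 − 1030) = 5960/2360 = 2.53 km.

2.53 km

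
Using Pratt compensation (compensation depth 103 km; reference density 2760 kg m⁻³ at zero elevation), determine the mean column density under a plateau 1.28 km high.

2730 kg m⁻³

Pratt balance: ρ_ref D = ρ (D + h).
ρ = ρ_ref D/(D + h) = 2760 × 103 km/(103 km + 1.28 km) = 2730 kg m⁻³.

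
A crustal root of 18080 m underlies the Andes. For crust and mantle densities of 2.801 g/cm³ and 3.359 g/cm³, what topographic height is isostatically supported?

3600 m

By Archimedes' principle applied to the lithosphere: ρ_c h = (ρ_m − ρ_c) r.
h = r (ρ_m − ρ_c) / ρ_c = 18080 m × (3.359 − 2.801) / 2.801 = 3600 m.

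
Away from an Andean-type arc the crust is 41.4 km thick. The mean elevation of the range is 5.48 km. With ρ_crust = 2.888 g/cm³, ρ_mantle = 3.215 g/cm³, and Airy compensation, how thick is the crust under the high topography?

Root depth r = h ρ_c / (ρ_m − ρ_c) = 5.48 km × 2.888 / 0.327 = 48.4 km.
Total thickness = T + h + r = 41.4 km + 5.48 km + 48.4 km = 95.3 km.

95.3 km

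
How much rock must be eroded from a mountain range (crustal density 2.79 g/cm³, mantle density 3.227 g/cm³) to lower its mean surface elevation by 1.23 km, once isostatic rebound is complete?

9.08 km

Net drop Δ = e − u = e − e ρ_c/ρ_m = e (ρ_m − ρ_c)/ρ_m.
e = Δ ρ_m/(ρ_m − ρ_c) = 1.23 km × 3.227/0.437 = 9.08 km.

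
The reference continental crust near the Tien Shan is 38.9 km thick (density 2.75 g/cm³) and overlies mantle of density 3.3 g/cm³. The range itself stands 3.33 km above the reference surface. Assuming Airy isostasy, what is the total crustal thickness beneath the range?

Root depth r = h ρ_c / (ρ_m − ρ_c) = 3.33 km × 2.75 / 0.55 = 16.65 km.
Total thickness = T + h + r = 38.9 km + 3.33 km + 16.65 km = 58.9 km.

58.9 km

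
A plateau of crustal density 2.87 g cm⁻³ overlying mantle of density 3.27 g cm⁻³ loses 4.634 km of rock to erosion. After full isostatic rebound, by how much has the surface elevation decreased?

Rebound u = e ρ_c/ρ_m = 4.634 km × 2.87/3.27 = 4.067 km.
Net surface drop = e − u = 4.634 km − 4.067 km = e (ρ_m − ρ_c)/ρ_m = 0.567 km.

0.567 km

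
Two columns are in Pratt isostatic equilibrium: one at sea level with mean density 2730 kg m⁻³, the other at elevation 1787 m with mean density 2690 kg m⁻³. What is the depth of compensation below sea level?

120000 m

ρ_ref D = ρ (D + h) → D (ρ_ref − ρ) = ρ h.
D = ρ h/(ρ_ref − ρ) = 2690 × 1787 m/(2730 − 2690) = 120000 m.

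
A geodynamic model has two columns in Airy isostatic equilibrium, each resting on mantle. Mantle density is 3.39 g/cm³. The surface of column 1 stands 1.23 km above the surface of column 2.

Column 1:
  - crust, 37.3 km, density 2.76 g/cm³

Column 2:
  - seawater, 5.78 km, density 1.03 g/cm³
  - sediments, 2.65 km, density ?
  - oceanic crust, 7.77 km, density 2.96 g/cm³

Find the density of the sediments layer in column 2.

Take the compensation level at the base of the deeper column (depth z_c below the surface of column 1) and equate Σ ρ_i t_i down to z_c; mantle fills any gap and the z_c terms cancel.
Column 1: 37.3×2.76 + (z_c − 37.3)×3.39
Column 2: 1.23×0 + 5.78×1.03 + 2.65×ρ + 7.77×2.96 + (z_c − 1.23 − 16.2)×3.39
The z_c×3.39 term appears on both sides and cancels. Collect the known terms of each column as K = Σ(ρt)_known − 3.39 × (depth of known layers): K_1 = 102.948 − 3.39×37.3 = −23.499; K_2 = 28.9526 − 3.39×(1.23 + 16.2) = −30.1351.
Balance: K_1 = K_2 + 2.65×ρ, so ρ = (K_1 − K_2)/2.65 = 6.6361/2.65 = 2.5 g/cm³.

2.5 g/cm³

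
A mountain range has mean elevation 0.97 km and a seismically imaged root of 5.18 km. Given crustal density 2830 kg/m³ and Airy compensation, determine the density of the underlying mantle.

Airy balance: ρ_c h = (ρ_m − ρ_c) r → ρ_m = ρ_c (1 + h/r).
ρ_m = 2830 × (1 + 0.97 km/5.18 km) = 3360 kg/m³.

3360 kg/m³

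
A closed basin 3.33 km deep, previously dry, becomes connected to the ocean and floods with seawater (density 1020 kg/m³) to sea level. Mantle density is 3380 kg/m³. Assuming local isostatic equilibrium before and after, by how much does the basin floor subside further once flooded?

After flooding the water column is d + s deep. Its weight must equal the weight of mantle displaced by the extra subsidence s: (d + s) ρ_w = s ρ_m.
s = d ρ_w / (ρ_m − ρ_w) = 3.33 km × 1020/(3380 − 1020) = 1.44 km.

1.44 km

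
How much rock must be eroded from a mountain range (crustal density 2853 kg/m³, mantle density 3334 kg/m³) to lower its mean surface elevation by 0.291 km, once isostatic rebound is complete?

2.02 km

Net drop Δ = e − u = e − e ρ_c/ρ_m = e (ρ_m − ρ_c)/ρ_m.
e = Δ ρ_m/(ρ_m − ρ_c) = 0.291 km × 3334/481 = 2.02 km.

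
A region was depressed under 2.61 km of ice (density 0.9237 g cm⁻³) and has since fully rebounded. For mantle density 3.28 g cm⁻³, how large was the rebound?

Removing the load lets mantle flow back in; uplift u satisfies ρ_ice t = ρ_m u.
u = t ρ_ice/ρ_m = 2.61 km × 0.9237/3.28 = 0.735 km.

0.735 km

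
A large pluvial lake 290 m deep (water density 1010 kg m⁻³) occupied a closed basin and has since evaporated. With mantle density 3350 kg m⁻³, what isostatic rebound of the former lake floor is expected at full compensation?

u = d ρ_w/ρ_m = 290 m × 1010/3350 = 87.4 m.

87.4 m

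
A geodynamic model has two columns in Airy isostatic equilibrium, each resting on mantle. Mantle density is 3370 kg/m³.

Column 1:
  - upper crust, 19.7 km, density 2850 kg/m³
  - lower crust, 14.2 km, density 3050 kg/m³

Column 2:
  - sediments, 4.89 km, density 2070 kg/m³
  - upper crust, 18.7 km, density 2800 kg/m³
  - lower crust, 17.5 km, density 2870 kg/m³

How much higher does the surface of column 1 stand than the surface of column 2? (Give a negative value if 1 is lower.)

−3.26 km

For any compensation level in the mantle, the mantle terms cancel and isostasy reduces to e = (Σt_1 − Σt_2) − (Σ(ρt)_1 − Σ(ρt)_2) / ρ_m.
Σt_1 = 33.9 km; Σt_2 = 41.09 km; Σ(ρt)_1 = 99455; Σ(ρt)_2 = 112707.3 (in km·kg/m³).
e = (33.9 − 41.09) − (99455 − 112707.3) / 3370 = −3.26 km.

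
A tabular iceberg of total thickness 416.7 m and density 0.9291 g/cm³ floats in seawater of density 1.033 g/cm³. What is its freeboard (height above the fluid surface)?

41.9 m

Floating equilibrium: submerged depth d = t ρ_obj/ρ_fluid = 416.7 m × 0.9291/1.033 = 374.8 m.
Freeboard = t − d = 416.7 m − 374.8 m = 41.9 m.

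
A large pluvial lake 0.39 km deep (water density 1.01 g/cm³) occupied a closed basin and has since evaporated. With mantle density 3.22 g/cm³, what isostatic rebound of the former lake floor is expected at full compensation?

u = d ρ_w/ρ_m = 0.39 km × 1.01/3.22 = 0.122 km.

0.122 km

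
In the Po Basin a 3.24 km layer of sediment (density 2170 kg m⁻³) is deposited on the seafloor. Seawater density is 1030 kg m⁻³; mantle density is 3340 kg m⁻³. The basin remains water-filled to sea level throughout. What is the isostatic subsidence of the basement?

1.6 km

Submarine loading: the sediment displaces seawater, and the subsidence is in turn flooded, so s (ρ_m − ρ_w) = t (ρ_sed − ρ_w).
s = 3.24 km × (2170 − 1030) / (3340 − 1030) = 1.6 km.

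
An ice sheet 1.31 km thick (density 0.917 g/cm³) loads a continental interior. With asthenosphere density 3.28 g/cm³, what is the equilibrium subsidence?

0.366 km

Equating mass per unit area of the two columns: the ice load ρ_ice t is balanced by mantle displaced below, ρ_m s.
s = t ρ_ice / ρ_m = 1.31 km × 0.917/3.28 = 0.366 km.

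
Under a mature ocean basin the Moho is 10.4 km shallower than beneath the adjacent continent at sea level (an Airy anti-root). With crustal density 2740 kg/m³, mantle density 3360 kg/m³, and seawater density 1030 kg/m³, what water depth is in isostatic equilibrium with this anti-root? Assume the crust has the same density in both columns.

3.77 km

Replacing a thickness d of crust by seawater at the top must be balanced by replacing crust with mantle at the base: d (ρ_c − ρ_w) = a (ρ_m − ρ_c).
d = a (ρ_m − ρ_c)/(ρ_c − ρ_w) = 10.4 km × 620/1710 = 3.77 km.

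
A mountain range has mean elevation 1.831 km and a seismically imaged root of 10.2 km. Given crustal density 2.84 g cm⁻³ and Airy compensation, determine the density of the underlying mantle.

3.35 g cm⁻³

Airy balance: ρ_c h = (ρ_m − ρ_c) r → ρ_m = ρ_c (1 + h/r).
ρ_m = 2.84 × (1 + 1.831 km/10.2 km) = 3.35 g cm⁻³.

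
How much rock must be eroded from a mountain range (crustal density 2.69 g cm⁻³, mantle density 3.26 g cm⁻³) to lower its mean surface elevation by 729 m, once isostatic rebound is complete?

4170 m

Net drop Δ = e − u = e − e ρ_c/ρ_m = e (ρ_m − ρ_c)/ρ_m.
e = Δ ρ_m/(ρ_m − ρ_c) = 729 m × 3.26/0.57 = 4170 m.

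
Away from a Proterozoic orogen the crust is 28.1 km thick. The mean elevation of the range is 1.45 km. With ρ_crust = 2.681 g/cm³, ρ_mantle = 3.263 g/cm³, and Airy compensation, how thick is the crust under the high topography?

36.2 km

Root depth r = h ρ_c / (ρ_m − ρ_c) = 1.45 km × 2.681 / 0.582 = 6.679 km.
Total thickness = T + h + r = 28.1 km + 1.45 km + 6.679 km = 36.2 km.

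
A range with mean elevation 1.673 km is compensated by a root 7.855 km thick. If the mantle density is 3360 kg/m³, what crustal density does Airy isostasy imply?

2770 kg/m³

ρ_c h = (ρ_m − ρ_c) r → ρ_c (h + r) = ρ_m r → ρ_c = ρ_m r / (h + r).
ρ_c = 3360 × 7.855 km / (1.673 km + 7.855 km) = 2770 kg/m³.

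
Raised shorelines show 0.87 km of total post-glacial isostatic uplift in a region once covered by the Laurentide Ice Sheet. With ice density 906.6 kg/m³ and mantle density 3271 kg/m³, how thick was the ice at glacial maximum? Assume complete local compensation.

u = t ρ_ice/ρ_m → t = u ρ_m/ρ_ice = 0.87 km × 3271/906.6 = 3.14 km.

3.14 km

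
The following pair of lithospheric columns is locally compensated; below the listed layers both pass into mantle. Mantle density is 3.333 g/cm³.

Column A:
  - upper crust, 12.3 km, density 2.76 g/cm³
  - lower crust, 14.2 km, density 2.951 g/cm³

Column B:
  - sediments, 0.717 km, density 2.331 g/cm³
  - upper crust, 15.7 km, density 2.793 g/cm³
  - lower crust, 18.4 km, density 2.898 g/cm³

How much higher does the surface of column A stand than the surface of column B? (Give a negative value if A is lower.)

For any compensation level in the mantle, the mantle terms cancel and isostasy reduces to e = (Σt_A − Σt_B) − (Σ(ρt)_A − Σ(ρt)_B) / ρ_m.
Σt_A = 26.5 km; Σt_B = 34.817 km; Σ(ρt)_A = 75.8522; Σ(ρt)_B = 98.844627 (in km·g/cm³).
e = (26.5 − 34.817) − (75.8522 − 98.844627) / 3.333 = −1.42 km.

−1.42 km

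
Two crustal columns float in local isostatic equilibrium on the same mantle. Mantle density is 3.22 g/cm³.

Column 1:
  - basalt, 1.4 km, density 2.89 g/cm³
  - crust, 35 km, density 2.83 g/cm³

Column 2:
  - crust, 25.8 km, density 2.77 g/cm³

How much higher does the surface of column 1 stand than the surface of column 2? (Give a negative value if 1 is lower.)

For any compensation level in the mantle, the mantle terms cancel and isostasy reduces to e = (Σt_1 − Σt_2) − (Σ(ρt)_1 − Σ(ρt)_2) / ρ_m.
Σt_1 = 36.4 km; Σt_2 = 25.8 km; Σ(ρt)_1 = 103.096; Σ(ρt)_2 = 71.466 (in km·g/cm³).
e = (36.4 − 25.8) − (103.096 − 71.466) / 3.22 = 0.777 km.

0.777 km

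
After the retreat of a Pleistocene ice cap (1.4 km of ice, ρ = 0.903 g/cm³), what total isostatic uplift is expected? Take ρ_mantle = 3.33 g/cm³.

0.38 km

Removing the load lets mantle flow back in; uplift u satisfies ρ_ice t = ρ_m u.
u = t ρ_ice/ρ_m = 1.4 km × 0.903/3.33 = 0.38 km.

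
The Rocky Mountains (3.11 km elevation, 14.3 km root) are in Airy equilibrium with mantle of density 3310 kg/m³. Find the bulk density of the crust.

ρ_c h = (ρ_m − ρ_c) r → ρ_c (h + r) = ρ_m r → ρ_c = ρ_m r / (h + r).
ρ_c = 3310 × 14.3 km / (3.11 km + 14.3 km) = 2720 kg/m³.

2720 kg/m³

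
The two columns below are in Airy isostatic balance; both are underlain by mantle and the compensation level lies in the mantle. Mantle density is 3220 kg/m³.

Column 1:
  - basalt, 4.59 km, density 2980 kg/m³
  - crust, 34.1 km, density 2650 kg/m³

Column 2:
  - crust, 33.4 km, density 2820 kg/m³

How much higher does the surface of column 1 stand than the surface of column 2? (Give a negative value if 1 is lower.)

2.23 km

For any compensation level in the mantle, the mantle terms cancel and isostasy reduces to e = (Σt_1 − Σt_2) − (Σ(ρt)_1 − Σ(ρt)_2) / ρ_m.
Σt_1 = 38.69 km; Σt_2 = 33.4 km; Σ(ρt)_1 = 104043.2; Σ(ρt)_2 = 94188 (in km·kg/m³).
e = (38.69 − 33.4) − (104043.2 − 94188) / 3220 = 2.23 km.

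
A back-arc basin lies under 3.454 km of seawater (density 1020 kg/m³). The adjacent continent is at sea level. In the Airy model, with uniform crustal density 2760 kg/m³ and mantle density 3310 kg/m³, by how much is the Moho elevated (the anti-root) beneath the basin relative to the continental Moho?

10.9 km

By Archimedes' principle applied to the lithosphere: replacing crust with seawater at the top is compensated by replacing crust with mantle at the base: d (ρ_c − ρ_w) = a (ρ_m − ρ_c).
a = d (ρ_c − ρ_w)/(ρ_m − ρ_c) = 3.454 km × 1740/550 = 10.9 km.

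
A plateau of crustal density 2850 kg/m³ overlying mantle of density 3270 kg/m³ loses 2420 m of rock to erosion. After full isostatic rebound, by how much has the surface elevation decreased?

311 m

Rebound u = e ρ_c/ρ_m = 2420 m × 2850/3270 = 2109 m.
Net surface drop = e − u = 2420 m − 2109 m = e (ρ_m − ρ_c)/ρ_m = 311 m.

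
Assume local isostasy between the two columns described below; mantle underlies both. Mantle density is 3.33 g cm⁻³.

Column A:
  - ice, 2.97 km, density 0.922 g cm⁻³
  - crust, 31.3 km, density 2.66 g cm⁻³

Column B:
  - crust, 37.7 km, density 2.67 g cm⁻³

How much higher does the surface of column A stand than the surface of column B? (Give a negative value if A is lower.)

For any compensation level in the mantle, the mantle terms cancel and isostasy reduces to e = (Σt_A − Σt_B) − (Σ(ρt)_A − Σ(ρt)_B) / ρ_m.
Σt_A = 34.27 km; Σt_B = 37.7 km; Σ(ρt)_A = 85.99634; Σ(ρt)_B = 100.659 (in km·g cm⁻³).
e = (34.27 − 37.7) − (85.99634 − 100.659) / 3.33 = 0.973 km.

0.973 km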